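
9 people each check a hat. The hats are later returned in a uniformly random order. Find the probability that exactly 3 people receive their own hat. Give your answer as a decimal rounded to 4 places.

Choose which 3 of the 9 are fixed: C(9,3) = 84 ways.
The remaining 6 must have no fixed point: D(6) = 265.
P = 84·265/362880 = 53/864 ≈ 0.0613.

0.0613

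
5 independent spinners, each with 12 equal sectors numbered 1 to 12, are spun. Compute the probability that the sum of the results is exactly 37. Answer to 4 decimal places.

There are 12^5 = 248832 equally likely outcomes.
The number of ordered 5-tuples from {1,…,12} summing to 37 is 10725.
P(sum = 37) = 10725/248832 = 3575/82944 ≈ 0.0431.

0.0431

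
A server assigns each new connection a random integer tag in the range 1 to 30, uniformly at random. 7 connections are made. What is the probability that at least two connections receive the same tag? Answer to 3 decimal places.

0.531

It's easier to compute the probability that all 7 are distinct.
P(all distinct) = 30/30 · 29/30 · ··· · 24/30 ≈ 0.469.
So the probability of at least one match is 1 − 0.469 = 0.531.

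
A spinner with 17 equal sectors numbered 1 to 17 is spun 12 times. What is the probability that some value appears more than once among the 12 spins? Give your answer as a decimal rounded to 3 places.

P(all 12 different) = 17/17 · 16/17 · ··· · 6/17 ≈ 0.005.
P(at least two equal) = 1 − 0.005 = 0.995.

0.995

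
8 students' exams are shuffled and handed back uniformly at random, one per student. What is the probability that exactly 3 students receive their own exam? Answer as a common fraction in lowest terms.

Choose which 3 of the 8 are fixed: C(8,3) = 56 ways.
The remaining 5 must have no fixed point: D(5) = 44.
P = 56·44/40320 = 11/180.

11/180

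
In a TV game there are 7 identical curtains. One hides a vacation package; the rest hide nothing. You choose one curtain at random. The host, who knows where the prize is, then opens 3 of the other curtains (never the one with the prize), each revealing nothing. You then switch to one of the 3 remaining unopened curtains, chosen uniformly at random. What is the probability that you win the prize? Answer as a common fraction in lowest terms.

2/7

Your original curtain holds the prize with probability 1/7, so the other 6 collectively hold it with probability 6/7.
The host can always find 3 empty curtains to open, so the reveals don't change that 6/7; it is now spread over the 3 remaining unopened curtains.
P(win by switching) = (6/7) · (1/3) = 2/7.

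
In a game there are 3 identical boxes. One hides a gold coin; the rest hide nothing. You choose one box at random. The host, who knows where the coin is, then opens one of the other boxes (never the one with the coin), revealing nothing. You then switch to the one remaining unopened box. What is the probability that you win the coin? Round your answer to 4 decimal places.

0.6667

Your original box holds the coin with probability 1/3, so the other 2 collectively hold it with probability 2/3.
The host can always find an empty box to open, so this doesn't change that 2/3; it is now spread over the 1 remaining unopened box.
P(win by switching) = (2/3) · (1/1) = 2/3 ≈ 0.6667.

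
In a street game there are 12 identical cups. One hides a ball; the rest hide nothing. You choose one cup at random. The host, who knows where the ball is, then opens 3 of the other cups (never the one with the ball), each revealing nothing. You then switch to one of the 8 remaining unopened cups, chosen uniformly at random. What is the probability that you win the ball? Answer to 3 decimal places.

0.115

Your original cup holds the ball with probability 1/12, so the other 11 collectively hold it with probability 11/12.
The host can always find 3 empty cups to open, so the reveals don't change that 11/12; it is now spread over the 8 remaining unopened cups.
P(win by switching) = (11/12) · (1/8) = 11/96 ≈ 0.115.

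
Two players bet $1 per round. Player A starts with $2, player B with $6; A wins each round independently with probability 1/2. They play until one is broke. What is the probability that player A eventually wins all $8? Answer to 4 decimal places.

0.2500

With a fair step, P(i) = ½P(i−1) + ½P(i+1) with P(0)=0, P(8)=1 has the linear solution P(i) = i/8.
P(2) = 2/8 = 1/4 ≈ 0.2500.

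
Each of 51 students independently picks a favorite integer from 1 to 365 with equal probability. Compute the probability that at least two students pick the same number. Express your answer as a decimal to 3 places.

It's easier to compute the probability that all 51 are distinct.
P(all distinct) = 365/365 · 364/365 · ··· · 315/365 ≈ 0.026.
So the probability of at least one match is 1 − 0.026 = 0.974.

0.974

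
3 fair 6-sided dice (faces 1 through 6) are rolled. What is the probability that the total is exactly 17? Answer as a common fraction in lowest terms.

1/72

There are 6^3 = 216 equally likely outcomes.
The number of ordered 3-tuples from {1,…,6} summing to 17 is 3.
P(sum = 17) = 3/216 = 1/72.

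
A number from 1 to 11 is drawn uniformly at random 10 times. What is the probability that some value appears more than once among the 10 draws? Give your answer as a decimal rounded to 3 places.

P(all 10 different) = 11/11 · 10/11 · ··· · 2/11 ≈ 0.002.
P(at least two equal) = 1 − 0.002 = 0.998.

0.998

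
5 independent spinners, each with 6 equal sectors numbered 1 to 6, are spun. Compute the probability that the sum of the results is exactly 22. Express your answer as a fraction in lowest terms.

35/648

There are 6^5 = 7776 equally likely outcomes.
The number of ordered 5-tuples from {1,…,6} summing to 22 is 420.
P(sum = 22) = 420/7776 = 35/648.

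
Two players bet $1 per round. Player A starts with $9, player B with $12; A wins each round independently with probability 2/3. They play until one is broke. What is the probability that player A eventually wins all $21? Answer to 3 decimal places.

0.998

Let r = q/p = (1/3)/(2/3) = 1/2. The recurrence P(i) = p·P(i+1) + q·P(i−1) with P(0)=0, P(21)=1 gives P(i) = (1 − r^i)/(1 − r^21).
P(9) = (1 − (1/2)^9) / (1 − (1/2)^21) = 299008/299593 ≈ 0.998.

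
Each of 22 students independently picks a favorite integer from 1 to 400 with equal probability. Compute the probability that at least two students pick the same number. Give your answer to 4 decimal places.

0.4446

It's easier to compute the probability that all 22 are distinct.
P(all distinct) = 400/400 · 399/400 · ··· · 379/400 ≈ 0.5554.
So the probability of at least one match is 1 − 0.5554 = 0.4446.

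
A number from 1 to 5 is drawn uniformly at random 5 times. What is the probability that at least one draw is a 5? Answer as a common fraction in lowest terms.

P(no draw is a 5) = (4/5)^5 = 1024/3125.
P(at least one) = 1 − 1024/3125 = 2101/3125.

2101/3125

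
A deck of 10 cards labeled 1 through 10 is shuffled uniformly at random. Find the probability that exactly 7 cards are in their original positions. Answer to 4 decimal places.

Choose which 7 of the 10 are fixed: C(10,7) = 120 ways.
The remaining 3 must have no fixed point: D(3) = 2.
P = 120·2/3628800 = 1/15120 ≈ 0.0001.

0.0001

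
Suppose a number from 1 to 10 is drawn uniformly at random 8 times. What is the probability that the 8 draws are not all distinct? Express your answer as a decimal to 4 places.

P(all 8 different) = 10/10 · 9/10 · ··· · 3/10 ≈ 0.0181.
P(at least two equal) = 1 − 0.0181 = 0.9819.

0.9819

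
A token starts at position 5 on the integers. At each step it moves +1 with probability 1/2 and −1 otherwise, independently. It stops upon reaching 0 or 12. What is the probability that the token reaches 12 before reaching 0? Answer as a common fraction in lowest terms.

5/12

With a fair step, P(i) = ½P(i−1) + ½P(i+1) with P(0)=0, P(12)=1 has the linear solution P(i) = i/12.
P(5) = 5/12.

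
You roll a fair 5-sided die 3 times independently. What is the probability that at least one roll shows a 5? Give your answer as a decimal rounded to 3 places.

0.488

P(no roll shows a 5) = (4/5)^3 ≈ 0.512.
P(at least one) = 1 − 0.512 = 0.488.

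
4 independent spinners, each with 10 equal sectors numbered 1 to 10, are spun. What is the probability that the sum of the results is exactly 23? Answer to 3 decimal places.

There are 10^4 = 10000 equally likely outcomes.
The number of ordered 4-tuples from {1,…,10} summing to 23 is 660.
P(sum = 23) = 660/10000 = 33/500 ≈ 0.066.

0.066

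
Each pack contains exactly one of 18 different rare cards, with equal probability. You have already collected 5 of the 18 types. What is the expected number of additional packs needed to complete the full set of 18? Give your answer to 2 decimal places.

57.24

Starting from 5 distinct types, each trial gives a new one with probability (18−i)/18 when i types are held, so the wait for the next new type is 18/(18−i).
E = 18/13 + 18/12 + 18/11 + 18/10 + 18/9 + 18/8 + 18/7 + 18/6 + 18/5 + 18/4 + 18/3 + 18/2 + 18/1 = 1145993/20020 ≈ 57.24.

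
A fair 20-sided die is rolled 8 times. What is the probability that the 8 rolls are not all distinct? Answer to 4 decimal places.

P(all 8 different) = 20/20 · 19/20 · ··· · 13/20 ≈ 0.1984.
P(at least two equal) = 1 − 0.1984 = 0.8016.

0.8016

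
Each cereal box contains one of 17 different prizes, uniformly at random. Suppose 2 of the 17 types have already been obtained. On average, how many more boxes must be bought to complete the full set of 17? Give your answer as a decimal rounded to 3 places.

Starting from 2 distinct types, each trial gives a new one with probability (17−i)/17 when i types are held, so the wait for the next new type is 17/(17−i).
E = 17/15 + 17/14 + 17/13 + 17/12 + 17/11 + 17/10 + 17/9 + 17/8 + 17/7 + 17/6 + 17/5 + 17/4 + 17/3 + 17/2 + 17/1 = 20327869/360360 ≈ 56.410.

56.410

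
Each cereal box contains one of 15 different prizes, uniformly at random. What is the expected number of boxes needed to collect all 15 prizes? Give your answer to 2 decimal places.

After i distinct types are collected, each trial gives a new one with probability (15−i)/15, so the expected wait for the next new type is 15/(15−i).
E = 15/15 + 15/14 + 15/13 + 15/12 + 15/11 + 15/10 + 15/9 + 15/8 + 15/7 + 15/6 + 15/5 + 15/4 + 15/3 + 15/2 + 15/1 = 1195757/24024 ≈ 49.77.

49.77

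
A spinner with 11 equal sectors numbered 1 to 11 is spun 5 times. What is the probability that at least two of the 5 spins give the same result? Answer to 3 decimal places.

P(all 5 different) = 11/11 · 10/11 · ··· · 7/11 ≈ 0.344.
P(at least two equal) = 1 − 0.344 = 0.656.

0.656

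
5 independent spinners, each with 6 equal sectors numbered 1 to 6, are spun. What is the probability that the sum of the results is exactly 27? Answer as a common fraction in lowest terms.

35/7776

There are 6^5 = 7776 equally likely outcomes.
The number of ordered 5-tuples from {1,…,6} summing to 27 is 35.
P(sum = 27) = 35/7776.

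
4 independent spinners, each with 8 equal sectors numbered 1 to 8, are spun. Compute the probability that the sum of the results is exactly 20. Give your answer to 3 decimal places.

There are 8^4 = 4096 equally likely outcomes.
The number of ordered 4-tuples from {1,…,8} summing to 20 is 315.
P(sum = 20) = 315/4096 ≈ 0.077.

0.077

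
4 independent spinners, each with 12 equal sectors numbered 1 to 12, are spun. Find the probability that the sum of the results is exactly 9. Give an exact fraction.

There are 12^4 = 20736 equally likely outcomes.
The number of ordered 4-tuples from {1,…,12} summing to 9 is 56.
P(sum = 9) = 56/20736 = 7/2592.

7/2592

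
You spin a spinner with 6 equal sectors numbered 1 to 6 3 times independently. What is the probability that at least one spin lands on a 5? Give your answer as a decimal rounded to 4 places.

P(no spin lands on a 5) = (5/6)^3 ≈ 0.5787.
P(at least one) = 1 − 0.5787 = 0.4213.

0.4213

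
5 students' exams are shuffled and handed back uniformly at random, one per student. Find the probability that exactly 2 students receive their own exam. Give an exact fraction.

Choose which 2 of the 5 are fixed: C(5,2) = 10 ways.
The remaining 3 must have no fixed point: D(3) = 2.
P = 10·2/120 = 1/6.

1/6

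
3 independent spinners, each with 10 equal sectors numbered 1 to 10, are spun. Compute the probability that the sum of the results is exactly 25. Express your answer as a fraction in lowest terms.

There are 10^3 = 1000 equally likely outcomes.
The number of ordered 3-tuples from {1,…,10} summing to 25 is 21.
P(sum = 25) = 21/1000.

21/1000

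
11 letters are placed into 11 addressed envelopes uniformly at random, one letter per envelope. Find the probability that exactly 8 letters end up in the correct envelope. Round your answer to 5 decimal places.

Choose which 8 of the 11 are fixed: C(11,8) = 165 ways.
The remaining 3 must have no fixed point: D(3) = 2.
P = 165·2/39916800 = 1/120960 ≈ 0.00001.

0.00001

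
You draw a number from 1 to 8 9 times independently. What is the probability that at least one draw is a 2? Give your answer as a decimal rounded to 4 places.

P(no draw is a 2) = (7/8)^9 ≈ 0.3007.
P(at least one) = 1 − 0.3007 = 0.6993.

0.6993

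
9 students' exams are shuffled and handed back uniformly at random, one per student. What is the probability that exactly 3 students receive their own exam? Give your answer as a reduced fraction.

53/864

Choose which 3 of the 9 are fixed: C(9,3) = 84 ways.
The remaining 6 must have no fixed point: D(6) = 265.
P = 84·265/362880 = 53/864.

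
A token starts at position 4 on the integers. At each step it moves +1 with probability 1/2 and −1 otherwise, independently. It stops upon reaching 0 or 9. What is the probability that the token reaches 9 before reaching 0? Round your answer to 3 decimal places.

0.444

With a fair step, P(i) = ½P(i−1) + ½P(i+1) with P(0)=0, P(9)=1 has the linear solution P(i) = i/9.
P(4) = 4/9 ≈ 0.444.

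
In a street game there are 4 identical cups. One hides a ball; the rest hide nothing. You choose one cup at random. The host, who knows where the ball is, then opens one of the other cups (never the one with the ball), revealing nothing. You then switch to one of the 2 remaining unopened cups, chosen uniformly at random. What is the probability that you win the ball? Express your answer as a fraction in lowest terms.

3/8

Your original cup holds the ball with probability 1/4, so the other 3 collectively hold it with probability 3/4.
The host can always find an empty cup to open, so this doesn't change that 3/4; it is now spread over the 2 remaining unopened cups.
P(win by switching) = (3/4) · (1/2) = 3/8.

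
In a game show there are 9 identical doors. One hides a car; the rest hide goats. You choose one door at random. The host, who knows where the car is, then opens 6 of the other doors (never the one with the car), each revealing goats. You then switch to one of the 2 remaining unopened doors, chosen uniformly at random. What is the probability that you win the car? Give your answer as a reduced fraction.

4/9

Your original door holds the car with probability 1/9, so the other 8 collectively hold it with probability 8/9.
The host can always find 6 empty doors to open, so the reveals don't change that 8/9; it is now spread over the 2 remaining unopened doors.
P(win by switching) = (8/9) · (1/2) = 4/9.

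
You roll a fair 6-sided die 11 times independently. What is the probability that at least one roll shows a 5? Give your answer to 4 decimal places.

0.8654

P(no roll shows a 5) = (5/6)^11 ≈ 0.1346.
P(at least one) = 1 − 0.1346 = 0.8654.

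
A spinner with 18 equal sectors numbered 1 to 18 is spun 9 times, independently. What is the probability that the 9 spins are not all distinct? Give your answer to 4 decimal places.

0.9111

P(all 9 different) = 18/18 · 17/18 · ··· · 10/18 ≈ 0.0889.
P(at least two equal) = 1 − 0.0889 = 0.9111.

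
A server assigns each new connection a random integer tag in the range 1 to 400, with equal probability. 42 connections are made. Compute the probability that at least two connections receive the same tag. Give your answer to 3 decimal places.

0.893

It's easier to compute the probability that all 42 are distinct.
P(all distinct) = 400/400 · 399/400 · ··· · 359/400 ≈ 0.107.
So the probability of at least one match is 1 − 0.107 = 0.893.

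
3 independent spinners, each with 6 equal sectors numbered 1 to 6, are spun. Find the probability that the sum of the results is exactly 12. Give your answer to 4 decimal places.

There are 6^3 = 216 equally likely outcomes.
The number of ordered 3-tuples from {1,…,6} summing to 12 is 25.
P(sum = 12) = 25/216 ≈ 0.1157.

0.1157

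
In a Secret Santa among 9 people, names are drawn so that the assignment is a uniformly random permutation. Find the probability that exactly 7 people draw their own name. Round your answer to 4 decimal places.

Choose which 7 of the 9 are fixed: C(9,7) = 36 ways.
The remaining 2 must have no fixed point: D(2) = 1.
P = 36·1/362880 = 1/10080 ≈ 0.0001.

0.0001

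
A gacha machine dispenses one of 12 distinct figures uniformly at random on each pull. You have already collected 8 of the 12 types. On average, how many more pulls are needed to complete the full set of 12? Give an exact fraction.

Starting from 8 distinct types, each trial gives a new one with probability (12−i)/12 when i types are held, so the wait for the next new type is 12/(12−i).
E = 12/4 + 12/3 + 12/2 + 12/1 = 25.

25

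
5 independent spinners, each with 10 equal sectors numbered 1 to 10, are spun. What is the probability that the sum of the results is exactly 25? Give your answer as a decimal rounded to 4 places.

0.0563

There are 10^5 = 100000 equally likely outcomes.
The number of ordered 5-tuples from {1,…,10} summing to 25 is 5631.
P(sum = 25) = 5631/100000 ≈ 0.0563.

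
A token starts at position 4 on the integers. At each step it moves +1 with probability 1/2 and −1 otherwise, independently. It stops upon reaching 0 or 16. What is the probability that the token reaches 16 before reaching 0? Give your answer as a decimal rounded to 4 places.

0.2500

With a fair step, P(i) = ½P(i−1) + ½P(i+1) with P(0)=0, P(16)=1 has the linear solution P(i) = i/16.
P(4) = 4/16 = 1/4 ≈ 0.2500.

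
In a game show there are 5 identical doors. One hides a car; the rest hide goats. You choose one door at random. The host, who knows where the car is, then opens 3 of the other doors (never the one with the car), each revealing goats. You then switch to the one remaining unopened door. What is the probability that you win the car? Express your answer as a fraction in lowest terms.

Your original door holds the car with probability 1/5, so the other 4 collectively hold it with probability 4/5.
The host can always find 3 empty doors to open, so the reveals don't change that 4/5; it is now spread over the 1 remaining unopened door.
P(win by switching) = (4/5) · (1/1) = 4/5.

4/5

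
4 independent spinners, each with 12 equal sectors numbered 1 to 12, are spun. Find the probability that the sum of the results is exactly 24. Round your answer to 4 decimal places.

0.0536

There are 12^4 = 20736 equally likely outcomes.
The number of ordered 4-tuples from {1,…,12} summing to 24 is 1111.
P(sum = 24) = 1111/20736 ≈ 0.0536.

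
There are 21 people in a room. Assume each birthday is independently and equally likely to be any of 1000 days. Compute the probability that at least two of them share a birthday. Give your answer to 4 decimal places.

0.1906

It's easier to compute the probability that all 21 are distinct.
P(all distinct) = 1000/1000 · 999/1000 · ··· · 980/1000 ≈ 0.8094.
So the probability of at least one match is 1 − 0.8094 = 0.1906.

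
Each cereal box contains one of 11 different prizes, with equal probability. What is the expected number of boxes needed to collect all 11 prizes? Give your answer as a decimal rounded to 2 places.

33.22

After i distinct types are collected, each trial gives a new one with probability (11−i)/11, so the expected wait for the next new type is 11/(11−i).
E = 11/11 + 11/10 + 11/9 + 11/8 + 11/7 + 11/6 + 11/5 + 11/4 + 11/3 + 11/2 + 11/1 = 83711/2520 ≈ 33.22.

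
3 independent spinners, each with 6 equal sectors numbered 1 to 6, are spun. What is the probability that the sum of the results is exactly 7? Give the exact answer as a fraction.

5/72

There are 6^3 = 216 equally likely outcomes.
The number of ordered 3-tuples from {1,…,6} summing to 7 is 15.
P(sum = 7) = 15/216 = 5/72.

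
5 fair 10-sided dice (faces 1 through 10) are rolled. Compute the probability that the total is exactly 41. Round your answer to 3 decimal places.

There are 10^5 = 100000 equally likely outcomes.
The number of ordered 5-tuples from {1,…,10} summing to 41 is 715.
P(sum = 41) = 715/100000 = 143/20000 ≈ 0.007.

0.007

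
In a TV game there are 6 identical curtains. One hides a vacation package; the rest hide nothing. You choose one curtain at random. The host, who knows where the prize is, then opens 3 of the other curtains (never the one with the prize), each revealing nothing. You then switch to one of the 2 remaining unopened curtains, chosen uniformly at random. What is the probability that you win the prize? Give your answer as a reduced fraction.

5/12

Your original curtain holds the prize with probability 1/6, so the other 5 collectively hold it with probability 5/6.
The host can always find 3 empty curtains to open, so the reveals don't change that 5/6; it is now spread over the 2 remaining unopened curtains.
P(win by switching) = (5/6) · (1/2) = 5/12.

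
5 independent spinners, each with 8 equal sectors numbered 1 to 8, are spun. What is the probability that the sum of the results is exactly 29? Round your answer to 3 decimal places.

There are 8^5 = 32768 equally likely outcomes.
The number of ordered 5-tuples from {1,…,8} summing to 29 is 1190.
P(sum = 29) = 1190/32768 = 595/16384 ≈ 0.036.

0.036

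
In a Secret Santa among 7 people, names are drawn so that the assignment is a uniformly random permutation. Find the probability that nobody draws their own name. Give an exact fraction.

103/280

This is the derangement probability: permutations of 7 with no fixed point.
D(7) = 7! · (1 − 1/1! + 1/2! − ··· + (−1)^7/7!) = 1854.
P = 1854/5040 = 103/280.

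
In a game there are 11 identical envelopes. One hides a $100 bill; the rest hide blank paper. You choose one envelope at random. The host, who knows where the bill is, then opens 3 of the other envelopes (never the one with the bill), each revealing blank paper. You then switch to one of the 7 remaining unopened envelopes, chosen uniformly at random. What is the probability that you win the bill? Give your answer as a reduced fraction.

Your original envelope holds the bill with probability 1/11, so the other 10 collectively hold it with probability 10/11.
The host can always find 3 empty envelopes to open, so the reveals don't change that 10/11; it is now spread over the 7 remaining unopened envelopes.
P(win by switching) = (10/11) · (1/7) = 10/77.

10/77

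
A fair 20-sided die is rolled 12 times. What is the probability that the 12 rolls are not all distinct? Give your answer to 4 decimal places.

P(all 12 different) = 20/20 · 19/20 · ··· · 9/20 ≈ 0.0147.
P(at least two equal) = 1 − 0.0147 = 0.9853.

0.9853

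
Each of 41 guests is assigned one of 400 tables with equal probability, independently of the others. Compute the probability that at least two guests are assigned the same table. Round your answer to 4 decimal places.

It's easier to compute the probability that all 41 are distinct.
P(all distinct) = 400/400 · 399/400 · ··· · 360/400 ≈ 0.1197.
So the probability of at least one match is 1 − 0.1197 = 0.8803.

0.8803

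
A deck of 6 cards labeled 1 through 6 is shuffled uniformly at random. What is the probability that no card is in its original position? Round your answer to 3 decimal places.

0.368

This is the derangement probability: permutations of 6 with no fixed point.
D(6) = 6! · (1 − 1/1! + 1/2! − ··· + (−1)^6/6!) = 265.
P = 265/720 = 53/144 ≈ 0.368.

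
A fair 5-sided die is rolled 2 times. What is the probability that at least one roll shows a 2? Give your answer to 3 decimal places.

0.360

P(no roll shows a 2) = (4/5)^2 ≈ 0.640.
P(at least one) = 1 − 0.640 = 0.360.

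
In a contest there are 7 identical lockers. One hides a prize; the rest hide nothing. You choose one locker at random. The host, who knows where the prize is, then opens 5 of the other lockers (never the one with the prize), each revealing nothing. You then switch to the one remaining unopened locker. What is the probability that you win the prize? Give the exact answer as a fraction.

6/7

Your original locker holds the prize with probability 1/7, so the other 6 collectively hold it with probability 6/7.
The host can always find 5 empty lockers to open, so the reveals don't change that 6/7; it is now spread over the 1 remaining unopened locker.
P(win by switching) = (6/7) · (1/1) = 6/7.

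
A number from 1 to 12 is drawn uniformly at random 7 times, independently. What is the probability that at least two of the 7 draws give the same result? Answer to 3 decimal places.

P(all 7 different) = 12/12 · 11/12 · ··· · 6/12 ≈ 0.111.
P(at least two equal) = 1 − 0.111 = 0.889.

0.889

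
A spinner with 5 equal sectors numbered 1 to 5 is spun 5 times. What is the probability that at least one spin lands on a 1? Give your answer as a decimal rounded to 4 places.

P(no spin lands on a 1) = (4/5)^5 ≈ 0.3277.
P(at least one) = 1 − 0.3277 = 0.6723.

0.6723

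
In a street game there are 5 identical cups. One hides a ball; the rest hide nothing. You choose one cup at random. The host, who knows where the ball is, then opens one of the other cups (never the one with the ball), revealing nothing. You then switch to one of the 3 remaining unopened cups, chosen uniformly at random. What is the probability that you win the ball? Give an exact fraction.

Your original cup holds the ball with probability 1/5, so the other 4 collectively hold it with probability 4/5.
The host can always find an empty cup to open, so this doesn't change that 4/5; it is now spread over the 3 remaining unopened cups.
P(win by switching) = (4/5) · (1/3) = 4/15.

4/15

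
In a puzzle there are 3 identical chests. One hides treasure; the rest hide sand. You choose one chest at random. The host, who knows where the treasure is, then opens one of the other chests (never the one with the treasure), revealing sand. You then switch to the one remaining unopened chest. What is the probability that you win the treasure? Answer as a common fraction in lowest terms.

2/3

Your original chest holds the treasure with probability 1/3, so the other 2 collectively hold it with probability 2/3.
The host can always find an empty chest to open, so this doesn't change that 2/3; it is now spread over the 1 remaining unopened chest.
P(win by switching) = (2/3) · (1/1) = 2/3.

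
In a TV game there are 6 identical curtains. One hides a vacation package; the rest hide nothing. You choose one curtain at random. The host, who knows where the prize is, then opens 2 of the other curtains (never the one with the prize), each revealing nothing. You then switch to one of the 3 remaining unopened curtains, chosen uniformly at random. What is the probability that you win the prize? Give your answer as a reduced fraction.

Your original curtain holds the prize with probability 1/6, so the other 5 collectively hold it with probability 5/6.
The host can always find 2 empty curtains to open, so the reveals don't change that 5/6; it is now spread over the 3 remaining unopened curtains.
P(win by switching) = (5/6) · (1/3) = 5/18.

5/18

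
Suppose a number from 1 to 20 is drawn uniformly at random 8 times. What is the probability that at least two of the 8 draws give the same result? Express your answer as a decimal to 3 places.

P(all 8 different) = 20/20 · 19/20 · ··· · 13/20 ≈ 0.198.
P(at least two equal) = 1 − 0.198 = 0.802.

0.802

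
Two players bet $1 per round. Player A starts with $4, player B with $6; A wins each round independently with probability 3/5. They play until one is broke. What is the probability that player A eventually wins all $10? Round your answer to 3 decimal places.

Let r = q/p = (2/5)/(3/5) = 2/3. The recurrence P(i) = p·P(i+1) + q·P(i−1) with P(0)=0, P(10)=1 gives P(i) = (1 − r^i)/(1 − r^10).
P(4) = (1 − (2/3)^4) / (1 − (2/3)^10) = 9477/11605 ≈ 0.817.

0.817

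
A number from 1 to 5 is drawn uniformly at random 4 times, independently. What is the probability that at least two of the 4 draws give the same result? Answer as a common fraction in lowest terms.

P(all 4 different) = 5/5 · 4/5 · ··· · 2/5 = 24/125.
P(at least two equal) = 1 − 24/125 = 101/125.

101/125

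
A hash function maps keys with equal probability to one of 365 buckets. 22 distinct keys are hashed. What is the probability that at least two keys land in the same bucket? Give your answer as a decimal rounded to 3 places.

It's easier to compute the probability that all 22 are distinct.
P(all distinct) = 365/365 · 364/365 · ··· · 344/365 ≈ 0.524.
So the probability of at least one match is 1 − 0.524 = 0.476.

0.476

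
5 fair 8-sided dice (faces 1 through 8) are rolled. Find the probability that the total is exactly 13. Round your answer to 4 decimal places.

There are 8^5 = 32768 equally likely outcomes.
The number of ordered 5-tuples from {1,…,8} summing to 13 is 490.
P(sum = 13) = 490/32768 = 245/16384 ≈ 0.0150.

0.0150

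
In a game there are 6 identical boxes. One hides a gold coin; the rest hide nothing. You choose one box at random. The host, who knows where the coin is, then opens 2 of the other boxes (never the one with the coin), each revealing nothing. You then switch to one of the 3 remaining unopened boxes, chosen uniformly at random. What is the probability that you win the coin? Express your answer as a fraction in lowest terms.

Your original box holds the coin with probability 1/6, so the other 5 collectively hold it with probability 5/6.
The host can always find 2 empty boxes to open, so the reveals don't change that 5/6; it is now spread over the 3 remaining unopened boxes.
P(win by switching) = (5/6) · (1/3) = 5/18.

5/18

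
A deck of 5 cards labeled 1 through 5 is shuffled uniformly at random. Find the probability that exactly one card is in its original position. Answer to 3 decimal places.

Choose which one is fixed: C(5,1) = 5 ways.
The remaining 4 must have no fixed point: D(4) = 9.
P = 5·9/120 = 3/8 ≈ 0.375.

0.375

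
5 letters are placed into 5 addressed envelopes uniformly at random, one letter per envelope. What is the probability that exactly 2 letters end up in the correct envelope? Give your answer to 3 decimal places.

0.167

Choose which 2 of the 5 are fixed: C(5,2) = 10 ways.
The remaining 3 must have no fixed point: D(3) = 2.
P = 10·2/120 = 1/6 ≈ 0.167.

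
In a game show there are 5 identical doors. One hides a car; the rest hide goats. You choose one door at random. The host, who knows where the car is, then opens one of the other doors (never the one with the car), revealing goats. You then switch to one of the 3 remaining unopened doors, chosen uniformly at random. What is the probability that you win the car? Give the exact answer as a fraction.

4/15

Your original door holds the car with probability 1/5, so the other 4 collectively hold it with probability 4/5.
The host can always find an empty door to open, so this doesn't change that 4/5; it is now spread over the 3 remaining unopened doors.
P(win by switching) = (4/5) · (1/3) = 4/15.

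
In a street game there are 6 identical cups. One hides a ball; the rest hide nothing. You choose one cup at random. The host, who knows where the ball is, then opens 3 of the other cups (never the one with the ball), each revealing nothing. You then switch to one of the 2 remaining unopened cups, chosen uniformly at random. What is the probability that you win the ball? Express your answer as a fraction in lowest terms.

5/12

Your original cup holds the ball with probability 1/6, so the other 5 collectively hold it with probability 5/6.
The host can always find 3 empty cups to open, so the reveals don't change that 5/6; it is now spread over the 2 remaining unopened cups.
P(win by switching) = (5/6) · (1/2) = 5/12.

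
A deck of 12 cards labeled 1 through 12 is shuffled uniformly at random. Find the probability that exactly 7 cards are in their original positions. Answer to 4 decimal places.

0.0001

Choose which 7 of the 12 are fixed: C(12,7) = 792 ways.
The remaining 5 must have no fixed point: D(5) = 44.
P = 792·44/479001600 = 11/151200 ≈ 0.0001.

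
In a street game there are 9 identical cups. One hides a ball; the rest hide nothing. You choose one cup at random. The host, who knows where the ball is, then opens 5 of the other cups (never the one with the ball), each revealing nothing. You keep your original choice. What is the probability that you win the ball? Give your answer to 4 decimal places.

0.1111

The host can always open 5 empty cups regardless of your choice, so the reveals give no information about your original cup.
P(win by staying) = 1/9 ≈ 0.1111.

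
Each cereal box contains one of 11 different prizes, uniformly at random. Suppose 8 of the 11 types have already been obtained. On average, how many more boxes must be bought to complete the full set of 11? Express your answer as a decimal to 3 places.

20.167

Starting from 8 distinct types, each trial gives a new one with probability (11−i)/11 when i types are held, so the wait for the next new type is 11/(11−i).
E = 11/3 + 11/2 + 11/1 = 121/6 ≈ 20.167.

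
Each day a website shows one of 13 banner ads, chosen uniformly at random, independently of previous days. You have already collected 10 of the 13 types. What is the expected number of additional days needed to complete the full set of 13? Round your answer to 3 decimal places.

Starting from 10 distinct types, each trial gives a new one with probability (13−i)/13 when i types are held, so the wait for the next new type is 13/(13−i).
E = 13/3 + 13/2 + 13/1 = 143/6 ≈ 23.833.

23.833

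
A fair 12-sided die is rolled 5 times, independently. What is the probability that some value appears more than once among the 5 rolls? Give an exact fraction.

P(all 5 different) = 12/12 · 11/12 · ··· · 8/12 = 55/144.
P(at least two equal) = 1 − 55/144 = 89/144.

89/144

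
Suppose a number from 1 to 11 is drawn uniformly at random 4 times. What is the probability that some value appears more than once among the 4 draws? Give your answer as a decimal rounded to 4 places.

P(all 4 different) = 11/11 · 10/11 · ··· · 8/11 ≈ 0.5409.
P(at least two equal) = 1 − 0.5409 = 0.4591.

0.4591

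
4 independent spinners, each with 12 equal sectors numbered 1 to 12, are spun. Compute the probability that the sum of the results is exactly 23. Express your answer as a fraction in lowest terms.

There are 12^4 = 20736 equally likely outcomes.
The number of ordered 4-tuples from {1,…,12} summing to 23 is 1060.
P(sum = 23) = 1060/20736 = 265/5184.

265/5184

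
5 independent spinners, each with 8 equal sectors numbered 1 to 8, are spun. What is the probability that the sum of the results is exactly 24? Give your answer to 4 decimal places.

There are 8^5 = 32768 equally likely outcomes.
The number of ordered 5-tuples from {1,…,8} summing to 24 is 2380.
P(sum = 24) = 2380/32768 = 595/8192 ≈ 0.0726.

0.0726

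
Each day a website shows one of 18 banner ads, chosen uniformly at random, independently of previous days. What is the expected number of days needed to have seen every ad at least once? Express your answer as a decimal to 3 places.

After i distinct types are collected, each trial gives a new one with probability (18−i)/18, so the expected wait for the next new type is 18/(18−i).
E = 18/18 + 18/17 + 18/16 + 18/15 + 18/14 + 18/13 + 18/12 + 18/11 + 18/10 + 18/9 + 18/8 + 18/7 + 18/6 + 18/5 + 18/4 + 18/3 + 18/2 + 18/1 = 42822903/680680 ≈ 62.912.

62.912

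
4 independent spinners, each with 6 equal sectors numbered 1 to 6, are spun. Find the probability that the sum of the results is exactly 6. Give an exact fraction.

There are 6^4 = 1296 equally likely outcomes.
The number of ordered 4-tuples from {1,…,6} summing to 6 is 10.
P(sum = 6) = 10/1296 = 5/648.

5/648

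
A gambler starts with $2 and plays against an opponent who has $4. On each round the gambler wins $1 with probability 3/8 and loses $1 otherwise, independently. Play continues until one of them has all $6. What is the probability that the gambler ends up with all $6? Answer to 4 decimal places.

Let r = q/p = (5/8)/(3/8) = 5/3. The recurrence P(i) = p·P(i+1) + q·P(i−1) with P(0)=0, P(6)=1 gives P(i) = (1 − r^i)/(1 − r^6).
P(2) = (1 − (5/3)^2) / (1 − (5/3)^6) = 81/931 ≈ 0.0870.

0.0870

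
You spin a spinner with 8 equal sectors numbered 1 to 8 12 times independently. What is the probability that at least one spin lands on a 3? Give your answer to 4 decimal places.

0.7986

P(no spin lands on a 3) = (7/8)^12 ≈ 0.2014.
P(at least one) = 1 − 0.2014 = 0.7986.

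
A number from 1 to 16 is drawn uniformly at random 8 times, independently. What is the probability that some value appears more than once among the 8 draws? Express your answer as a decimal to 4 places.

0.8792

P(all 8 different) = 16/16 · 15/16 · ··· · 9/16 ≈ 0.1208.
P(at least two equal) = 1 − 0.1208 = 0.8792.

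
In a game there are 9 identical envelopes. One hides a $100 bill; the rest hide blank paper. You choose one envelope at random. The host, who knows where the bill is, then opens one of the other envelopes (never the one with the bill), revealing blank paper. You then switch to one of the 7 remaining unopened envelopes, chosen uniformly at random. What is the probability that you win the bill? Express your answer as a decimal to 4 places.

Your original envelope holds the bill with probability 1/9, so the other 8 collectively hold it with probability 8/9.
The host can always find an empty envelope to open, so this doesn't change that 8/9; it is now spread over the 7 remaining unopened envelopes.
P(win by switching) = (8/9) · (1/7) = 8/63 ≈ 0.1270.

0.1270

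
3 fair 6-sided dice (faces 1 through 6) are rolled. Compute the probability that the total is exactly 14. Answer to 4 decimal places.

0.0694

There are 6^3 = 216 equally likely outcomes.
The number of ordered 3-tuples from {1,…,6} summing to 14 is 15.
P(sum = 14) = 15/216 = 5/72 ≈ 0.0694.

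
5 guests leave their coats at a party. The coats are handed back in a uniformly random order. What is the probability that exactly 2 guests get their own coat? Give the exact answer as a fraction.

1/6

Choose which 2 of the 5 are fixed: C(5,2) = 10 ways.
The remaining 3 must have no fixed point: D(3) = 2.
P = 10·2/120 = 1/6.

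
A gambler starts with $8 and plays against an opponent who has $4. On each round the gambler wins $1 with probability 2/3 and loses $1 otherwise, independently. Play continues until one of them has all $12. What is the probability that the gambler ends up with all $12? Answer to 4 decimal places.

0.9963

Let r = q/p = (1/3)/(2/3) = 1/2. The recurrence P(i) = p·P(i+1) + q·P(i−1) with P(0)=0, P(12)=1 gives P(i) = (1 − r^i)/(1 − r^12).
P(8) = (1 − (1/2)^8) / (1 − (1/2)^12) = 272/273 ≈ 0.9963.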